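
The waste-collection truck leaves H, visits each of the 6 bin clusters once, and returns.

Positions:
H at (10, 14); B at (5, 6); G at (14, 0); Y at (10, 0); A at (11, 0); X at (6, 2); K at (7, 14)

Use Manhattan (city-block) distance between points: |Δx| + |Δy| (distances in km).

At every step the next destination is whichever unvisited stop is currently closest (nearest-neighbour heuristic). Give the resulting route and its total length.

Total distance 46 km via the nearest-neighbour route H → K → B → X → Y → A → G → H.

H → [K:3 / B:13 / Y:14 / A:15 / X:16 / G:18] → K (3)
K → [B:10 / X:13 / Y:17 / A:18 / G:21] → B (10)
B → [X:5 / Y:11 / A:12 / G:15] → X (5)
X → [Y:6 / A:7 / G:10] → Y (6)
Y → [A:1 / G:4] → A (1)
A → [G:3] → G (3)
Return G→H: 18.
Total = 3 + 10 + 5 + 6 + 1 + 3 + 18 = 46.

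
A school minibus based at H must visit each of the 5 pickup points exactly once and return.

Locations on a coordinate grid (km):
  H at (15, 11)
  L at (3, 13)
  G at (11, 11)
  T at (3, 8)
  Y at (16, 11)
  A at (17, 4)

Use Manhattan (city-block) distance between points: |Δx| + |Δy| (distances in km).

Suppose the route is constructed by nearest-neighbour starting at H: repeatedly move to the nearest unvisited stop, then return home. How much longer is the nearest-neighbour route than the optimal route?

H: Y=1, G=4, A=9, L=14, T=15 ⇒ Y
Y: G=5, A=8, L=15, T=16 ⇒ G
G: L=10, T=11, A=13 ⇒ L
L: T=5, A=23 ⇒ T
T: A=18 ⇒ A
NN route H → Y → G → L → T → A → H costs 48.
Optimal: H → G → L → T → A → Y → H costs 46 (by enumerating all 60 distinct tours).
Excess = 48 − 46 = 2.

Excess over optimum: 2 km.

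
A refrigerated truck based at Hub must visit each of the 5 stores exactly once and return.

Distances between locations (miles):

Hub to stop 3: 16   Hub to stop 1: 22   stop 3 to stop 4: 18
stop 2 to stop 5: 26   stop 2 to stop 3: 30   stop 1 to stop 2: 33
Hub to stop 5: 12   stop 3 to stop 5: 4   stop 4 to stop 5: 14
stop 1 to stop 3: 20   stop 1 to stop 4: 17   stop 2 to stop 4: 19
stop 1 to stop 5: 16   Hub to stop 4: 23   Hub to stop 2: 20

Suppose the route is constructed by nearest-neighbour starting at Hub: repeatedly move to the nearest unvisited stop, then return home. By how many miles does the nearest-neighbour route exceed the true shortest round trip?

The nearest-neighbour route is 12 miles longer than optimal.

Hub: stop 5=12, stop 3=16, stop 2=20, stop 1=22, stop 4=23 ⇒ stop 5
stop 5: stop 3=4, stop 4=14, stop 1=16, stop 2=26 ⇒ stop 3
stop 3: stop 4=18, stop 1=20, stop 2=30 ⇒ stop 4
stop 4: stop 1=17, stop 2=19 ⇒ stop 1
stop 1: stop 2=33 ⇒ stop 2
NN route Hub → stop 5 → stop 3 → stop 4 → stop 1 → stop 2 → Hub costs 104.
Optimal: Hub → stop 2 → stop 4 → stop 1 → stop 3 → stop 5 → Hub costs 92 (by enumerating all 60 distinct tours).
Excess = 104 − 92 = 12.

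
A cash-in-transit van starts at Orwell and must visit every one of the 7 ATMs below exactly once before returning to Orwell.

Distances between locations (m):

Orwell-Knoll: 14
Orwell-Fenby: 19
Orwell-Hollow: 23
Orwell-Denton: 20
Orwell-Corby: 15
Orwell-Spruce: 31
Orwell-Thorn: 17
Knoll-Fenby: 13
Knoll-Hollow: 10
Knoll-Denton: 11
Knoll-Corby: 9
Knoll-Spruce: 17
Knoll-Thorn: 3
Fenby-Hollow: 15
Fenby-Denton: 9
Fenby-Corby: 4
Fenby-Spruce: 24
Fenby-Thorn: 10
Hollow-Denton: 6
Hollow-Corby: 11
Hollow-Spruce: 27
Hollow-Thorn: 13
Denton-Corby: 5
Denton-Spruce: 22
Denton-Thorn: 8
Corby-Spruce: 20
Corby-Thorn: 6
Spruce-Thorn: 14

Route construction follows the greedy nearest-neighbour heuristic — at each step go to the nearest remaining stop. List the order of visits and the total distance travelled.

Total distance 100 m via the nearest-neighbour route Orwell → Knoll → Thorn → Corby → Fenby → Denton → Hollow → Spruce → Orwell.

From Orwell: distances to unvisited — Knoll=14, Corby=15, Thorn=17, Fenby=19, Denton=20, Hollow=23, Spruce=31. Nearest is Knoll (14).
From Knoll: distances to unvisited — Thorn=3, Corby=9, Hollow=10, Denton=11, Fenby=13, Spruce=17. Nearest is Thorn (3).
From Thorn: distances to unvisited — Corby=6, Denton=8, Fenby=10, Hollow=13, Spruce=14. Nearest is Corby (6).
From Corby: distances to unvisited — Fenby=4, Denton=5, Hollow=11, Spruce=20. Nearest is Fenby (4).
From Fenby: distances to unvisited — Denton=9, Hollow=15, Spruce=24. Nearest is Denton (9).
From Denton: distances to unvisited — Hollow=6, Spruce=22. Nearest is Hollow (6).
From Hollow: distances to unvisited — Spruce=27. Nearest is Spruce (27).
Return Spruce→Orwell: 31.
Total = 14 + 3 + 6 + 4 + 9 + 6 + 27 + 31 = 100.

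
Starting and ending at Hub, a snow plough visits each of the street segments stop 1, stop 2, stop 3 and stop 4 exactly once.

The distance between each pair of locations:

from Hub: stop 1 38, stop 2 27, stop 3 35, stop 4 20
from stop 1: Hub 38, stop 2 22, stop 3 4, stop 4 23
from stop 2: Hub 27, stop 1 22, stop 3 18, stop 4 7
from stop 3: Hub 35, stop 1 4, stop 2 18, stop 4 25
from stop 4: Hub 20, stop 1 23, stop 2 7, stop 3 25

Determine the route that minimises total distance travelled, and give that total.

With 4 stops there are 4!/2 = 12 distinct round trips (a route and its reverse cost the same).
Hub → stop 1 → stop 2 → stop 3 → stop 4 → Hub: 38+22+18+25+20 = 123
Hub → stop 1 → stop 2 → stop 4 → stop 3 → Hub: 38+22+7+25+35 = 127
Hub → stop 1 → stop 3 → stop 2 → stop 4 → Hub: 38+4+18+7+20 = 87
Hub → stop 1 → stop 3 → stop 4 → stop 2 → Hub: 38+4+25+7+27 = 101
Hub → stop 1 → stop 4 → stop 2 → stop 3 → Hub: 38+23+7+18+35 = 121
Hub → stop 1 → stop 4 → stop 3 → stop 2 → Hub: 38+23+25+18+27 = 131
Hub → stop 2 → stop 1 → stop 3 → stop 4 → Hub: 27+22+4+25+20 = 98
Hub → stop 2 → stop 1 → stop 4 → stop 3 → Hub: 27+22+23+25+35 = 132
Hub → stop 2 → stop 3 → stop 1 → stop 4 → Hub: 27+18+4+23+20 = 92
Hub → stop 2 → stop 4 → stop 1 → stop 3 → Hub: 27+7+23+4+35 = 96
Hub → stop 3 → stop 1 → stop 2 → stop 4 → Hub: 35+4+22+7+20 = 88
Hub → stop 3 → stop 2 → stop 1 → stop 4 → Hub: 35+18+22+23+20 = 118
The minimum is 87.
One optimal route: Hub → stop 1 → stop 3 → stop 2 → stop 4 → Hub (or its reverse).

87 — the shortest possible round trip.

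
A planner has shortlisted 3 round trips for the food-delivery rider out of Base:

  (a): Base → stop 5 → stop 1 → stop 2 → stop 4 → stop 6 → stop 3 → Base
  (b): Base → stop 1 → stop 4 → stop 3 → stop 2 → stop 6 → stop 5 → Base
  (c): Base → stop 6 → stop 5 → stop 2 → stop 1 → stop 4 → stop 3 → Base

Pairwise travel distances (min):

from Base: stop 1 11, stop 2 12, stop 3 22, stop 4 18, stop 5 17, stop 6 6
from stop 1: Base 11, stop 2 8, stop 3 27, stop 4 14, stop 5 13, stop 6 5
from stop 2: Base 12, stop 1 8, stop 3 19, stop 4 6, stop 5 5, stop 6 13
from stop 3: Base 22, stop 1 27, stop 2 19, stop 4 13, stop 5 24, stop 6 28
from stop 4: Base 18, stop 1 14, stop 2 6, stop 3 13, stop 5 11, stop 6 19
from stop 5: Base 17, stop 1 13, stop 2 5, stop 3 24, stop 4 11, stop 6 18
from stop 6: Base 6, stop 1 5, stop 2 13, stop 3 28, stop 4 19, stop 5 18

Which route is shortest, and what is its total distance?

(a): 17 + 13 + 8 + 6 + 19 + 28 + 22 = 113
(b): 11 + 14 + 13 + 19 + 13 + 18 + 17 = 105
(c): 6 + 18 + 5 + 8 + 14 + 13 + 22 = 86

Shortest is (c), total 86 min.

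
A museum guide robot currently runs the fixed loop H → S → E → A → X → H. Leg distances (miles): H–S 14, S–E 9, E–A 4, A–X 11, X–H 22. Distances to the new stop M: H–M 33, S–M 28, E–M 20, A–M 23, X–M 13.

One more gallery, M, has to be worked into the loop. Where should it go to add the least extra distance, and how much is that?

Insertion cost between consecutive stops i–j is d(i,M) + d(M,j) − d(i,j):
  between H and S: 33 + 28 − 14 = 47
  between S and E: 28 + 20 − 9 = 39
  between E and A: 20 + 23 − 4 = 39
  between A and X: 23 + 13 − 11 = 25
  between X and H: 13 + 33 − 22 = 24
Cheapest insertion is between X and H, adding 24.
New total = 60 + 24 = 84.

Adding 24 miles by placing M on the X–H leg.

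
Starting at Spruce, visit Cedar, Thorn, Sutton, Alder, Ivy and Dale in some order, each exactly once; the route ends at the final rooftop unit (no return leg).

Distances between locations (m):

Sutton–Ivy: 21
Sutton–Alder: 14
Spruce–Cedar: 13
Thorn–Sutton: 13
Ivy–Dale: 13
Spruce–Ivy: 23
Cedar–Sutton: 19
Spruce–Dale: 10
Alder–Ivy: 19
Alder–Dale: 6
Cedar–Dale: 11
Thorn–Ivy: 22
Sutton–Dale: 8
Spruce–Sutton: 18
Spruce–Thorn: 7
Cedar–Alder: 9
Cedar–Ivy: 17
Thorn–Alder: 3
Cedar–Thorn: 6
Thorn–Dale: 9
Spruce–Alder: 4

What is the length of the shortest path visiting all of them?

Shortest open route: 51 m.

There are 6! = 720 possible orderings.
Spruce - Cedar - Thorn - Sutton - Alder - Ivy - Dale: 13+6+13+14+19+13 = 78
Spruce - Cedar - Thorn - Sutton - Alder - Dale - Ivy: 13+6+13+14+6+13 = 65
Spruce - Cedar - Thorn - Sutton - Ivy - Alder - Dale: 13+6+13+21+19+6 = 78
Spruce - Cedar - Thorn - Sutton - Ivy - Dale - Alder: 13+6+13+21+13+6 = 72
Spruce - Cedar - Thorn - Sutton - Dale - Alder - Ivy: 13+6+13+8+6+19 = 65
Spruce - Cedar - Thorn - Sutton - Dale - Ivy - Alder: 13+6+13+8+13+19 = 72
Spruce - Cedar - Thorn - Alder - Sutton - Ivy - Dale: 13+6+3+14+21+13 = 70
Spruce - Cedar - Thorn - Alder - Sutton - Dale - Ivy: 13+6+3+14+8+13 = 57
… (712 more)
Spruce - Alder - Thorn - Cedar - Ivy - Dale - Sutton: 4+3+6+17+13+8 = 51  ← best
The minimum is 51.
One shortest path: Spruce → Alder → Thorn → Cedar → Ivy → Dale → Sutton.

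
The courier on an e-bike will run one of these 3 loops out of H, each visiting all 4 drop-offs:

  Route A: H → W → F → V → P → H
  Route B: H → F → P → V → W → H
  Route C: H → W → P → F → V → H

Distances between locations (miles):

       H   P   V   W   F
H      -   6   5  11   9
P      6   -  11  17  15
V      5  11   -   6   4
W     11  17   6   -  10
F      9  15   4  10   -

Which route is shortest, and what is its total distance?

42 miles — Route A is the shortest.

Route A: 11 + 10 + 4 + 11 + 6 = 42
Route B: 9 + 15 + 11 + 6 + 11 = 52
Route C: 11 + 17 + 15 + 4 + 5 = 52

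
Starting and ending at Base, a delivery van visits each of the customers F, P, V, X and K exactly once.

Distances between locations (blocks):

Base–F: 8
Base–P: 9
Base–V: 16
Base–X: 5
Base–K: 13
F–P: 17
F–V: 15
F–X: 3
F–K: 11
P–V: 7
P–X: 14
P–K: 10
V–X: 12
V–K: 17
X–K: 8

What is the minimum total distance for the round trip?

52 blocks — the shortest possible round trip.

There are 60 distinct closed tours to check (reversals are equivalent).
Base - F - P - V - X - K - Base: 8+17+7+12+8+13 = 65
Base - F - P - V - K - X - Base: 8+17+7+17+8+5 = 62
Base - F - P - X - V - K - Base: 8+17+14+12+17+13 = 81
Base - F - P - X - K - V - Base: 8+17+14+8+17+16 = 80
Base - F - P - K - V - X - Base: 8+17+10+17+12+5 = 69
Base - F - P - K - X - V - Base: 8+17+10+8+12+16 = 71
Base - F - V - P - X - K - Base: 8+15+7+14+8+13 = 65
Base - F - V - P - K - X - Base: 8+15+7+10+8+5 = 53
Base - F - V - X - P - K - Base: 8+15+12+14+10+13 = 72
Base - F - V - X - K - P - Base: 8+15+12+8+10+9 = 62
Base - F - V - K - P - X - Base: 8+15+17+10+14+5 = 69
Base - F - V - K - X - P - Base: 8+15+17+8+14+9 = 71
Base - F - X - P - V - K - Base: 8+3+14+7+17+13 = 62
Base - F - X - P - K - V - Base: 8+3+14+10+17+16 = 68
… (46 more)
Base - F - X - K - P - V - Base: 8+3+8+10+7+16 = 52  ← best
The minimum is 52.
One optimal route: Base → F → X → K → P → V → Base (or its reverse).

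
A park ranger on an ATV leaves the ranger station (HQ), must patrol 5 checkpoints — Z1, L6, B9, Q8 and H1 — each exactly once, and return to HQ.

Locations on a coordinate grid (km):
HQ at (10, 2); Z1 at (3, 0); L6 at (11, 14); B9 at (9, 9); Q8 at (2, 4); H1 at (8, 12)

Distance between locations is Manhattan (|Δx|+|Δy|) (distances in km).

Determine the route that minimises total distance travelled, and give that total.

Shortest round trip = 48 km.

With 5 stops there are 5!/2 = 60 distinct round trips (a route and its reverse cost the same).
HQ→Z1→L6→B9→Q8→H1→HQ: 9+22+7+12+14+12 = 76
HQ→Z1→L6→B9→H1→Q8→HQ: 9+22+7+4+14+10 = 66
HQ→Z1→L6→Q8→B9→H1→HQ: 9+22+19+12+4+12 = 78
HQ→Z1→L6→Q8→H1→B9→HQ: 9+22+19+14+4+8 = 76
HQ→Z1→L6→H1→B9→Q8→HQ: 9+22+5+4+12+10 = 62
HQ→Z1→L6→H1→Q8→B9→HQ: 9+22+5+14+12+8 = 70
HQ→Z1→B9→L6→Q8→H1→HQ: 9+15+7+19+14+12 = 76
HQ→Z1→B9→L6→H1→Q8→HQ: 9+15+7+5+14+10 = 60
HQ→Z1→B9→Q8→L6→H1→HQ: 9+15+12+19+5+12 = 72
HQ→Z1→B9→Q8→H1→L6→HQ: 9+15+12+14+5+13 = 68
HQ→Z1→B9→H1→L6→Q8→HQ: 9+15+4+5+19+10 = 62
HQ→Z1→B9→H1→Q8→L6→HQ: 9+15+4+14+19+13 = 74
HQ→Z1→Q8→L6→B9→H1→HQ: 9+5+19+7+4+12 = 56
HQ→Z1→Q8→L6→H1→B9→HQ: 9+5+19+5+4+8 = 50
… (46 more)
HQ→Z1→Q8→B9→H1→L6→HQ: 9+5+12+4+5+13 = 48  ← best
The minimum is 48.
One optimal route: HQ → Z1 → Q8 → B9 → H1 → L6 → HQ (or its reverse).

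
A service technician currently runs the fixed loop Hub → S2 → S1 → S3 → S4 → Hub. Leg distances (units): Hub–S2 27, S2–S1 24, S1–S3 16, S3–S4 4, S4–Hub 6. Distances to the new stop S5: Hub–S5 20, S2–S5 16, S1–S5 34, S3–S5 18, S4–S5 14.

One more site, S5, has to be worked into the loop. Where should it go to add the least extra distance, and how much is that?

Minimum extra distance: 9, inserting S5 between Hub and S2.

Insertion cost between consecutive stops i–j is d(i,S5) + d(S5,j) − d(i,j):
  between Hub and S2: 20 + 16 − 27 = 9
  between S2 and S1: 16 + 34 − 24 = 26
  between S1 and S3: 34 + 18 − 16 = 36
  between S3 and S4: 18 + 14 − 4 = 28
  between S4 and Hub: 14 + 20 − 6 = 28
Cheapest insertion is between Hub and S2, adding 9.
New total = 77 + 9 = 86.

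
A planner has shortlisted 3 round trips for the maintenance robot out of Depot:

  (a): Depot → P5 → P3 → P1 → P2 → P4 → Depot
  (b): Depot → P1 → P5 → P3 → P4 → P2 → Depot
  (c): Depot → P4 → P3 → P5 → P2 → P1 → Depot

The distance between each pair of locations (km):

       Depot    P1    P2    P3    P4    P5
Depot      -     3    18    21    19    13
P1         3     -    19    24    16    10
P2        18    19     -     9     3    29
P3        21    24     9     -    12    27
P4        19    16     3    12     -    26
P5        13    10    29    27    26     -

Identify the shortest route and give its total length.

(a): 13 + 27 + 24 + 19 + 3 + 19 = 105
(b): 3 + 10 + 27 + 12 + 3 + 18 = 73
(c): 19 + 12 + 27 + 29 + 19 + 3 = 109

73 km — (b) is the shortest.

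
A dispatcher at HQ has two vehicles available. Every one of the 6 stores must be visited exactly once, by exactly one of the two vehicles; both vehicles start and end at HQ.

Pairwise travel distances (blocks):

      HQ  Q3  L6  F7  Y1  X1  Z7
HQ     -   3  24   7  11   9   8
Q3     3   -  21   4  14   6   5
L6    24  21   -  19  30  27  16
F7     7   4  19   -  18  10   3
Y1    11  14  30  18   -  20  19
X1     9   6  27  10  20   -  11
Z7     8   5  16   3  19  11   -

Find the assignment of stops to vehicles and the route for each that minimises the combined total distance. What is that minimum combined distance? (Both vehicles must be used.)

There are 2^5 − 1 = 31 ways to divide the 6 stops into two non-empty groups. For each, the best each vehicle can do is its own shortest tour through its group:
  {Q3} + {L6, F7, Y1, X1, Z7}: 6 + 79 = 85
  {L6} + {Q3, F7, Y1, X1, Z7}: 48 + 52 = 100
  {Q3, L6} + {F7, Y1, X1, Z7}: 48 + 52 = 100
  {F7} + {Q3, L6, Y1, X1, Z7}: 14 + 77 = 91
  {Q3, F7} + {L6, Y1, X1, Z7}: 14 + 77 = 91
  {L6, F7} + {Q3, Y1, X1, Z7}: 50 + 50 = 100
  … (31 splits in total)
  {Y1} + {Q3, L6, F7, X1, Z7}: 22 + 62 = 84  ← best
Best: vehicle 1 HQ → Y1 → HQ = 22; vehicle 2 HQ → Q3 → L6 → Z7 → F7 → X1 → HQ = 62; combined 84.

Minimum combined distance: 84 blocks.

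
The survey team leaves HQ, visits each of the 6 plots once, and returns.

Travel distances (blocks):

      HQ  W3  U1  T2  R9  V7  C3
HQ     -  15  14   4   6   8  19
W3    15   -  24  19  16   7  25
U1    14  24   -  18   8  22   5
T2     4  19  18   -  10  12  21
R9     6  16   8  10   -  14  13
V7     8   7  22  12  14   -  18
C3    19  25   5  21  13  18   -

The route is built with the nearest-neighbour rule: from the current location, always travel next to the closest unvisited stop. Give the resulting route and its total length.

At HQ the remaining stops are T2 4, R9 6, V7 8, U1 14, W3 15, C3 19; go to T2.
At T2 the remaining stops are R9 10, V7 12, U1 18, W3 19, C3 21; go to R9.
At R9 the remaining stops are U1 8, C3 13, V7 14, W3 16; go to U1.
At U1 the remaining stops are C3 5, V7 22, W3 24; go to C3.
At C3 the remaining stops are V7 18, W3 25; go to V7.
At V7 the remaining stops are W3 7; go to W3.
Return W3→HQ: 15.
Total = 4 + 10 + 8 + 5 + 18 + 7 + 15 = 67.

Nearest-neighbour total = 67 blocks; route HQ → T2 → R9 → U1 → C3 → V7 → W3 → HQ.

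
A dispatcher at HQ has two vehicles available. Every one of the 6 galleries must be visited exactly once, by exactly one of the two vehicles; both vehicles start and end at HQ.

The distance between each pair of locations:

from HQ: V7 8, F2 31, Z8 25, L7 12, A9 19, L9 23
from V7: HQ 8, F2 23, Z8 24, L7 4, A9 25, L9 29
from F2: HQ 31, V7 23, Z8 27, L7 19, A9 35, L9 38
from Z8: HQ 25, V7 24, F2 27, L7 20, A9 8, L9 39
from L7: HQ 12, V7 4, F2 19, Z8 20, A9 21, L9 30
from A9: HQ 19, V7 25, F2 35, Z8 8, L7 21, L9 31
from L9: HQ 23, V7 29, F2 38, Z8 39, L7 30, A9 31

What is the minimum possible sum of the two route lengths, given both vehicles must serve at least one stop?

131 — the smallest possible combined total.

Check every non-empty split of the stops between the two vehicles; for each half take its own optimal tour:
  {V7} + {F2, Z8, L7, A9, L9}: 16 + 120 = 136
  {F2} + {V7, Z8, L7, A9, L9}: 62 + 94 = 156
  {V7, F2} + {Z8, L7, A9, L9}: 62 + 94 = 156
  {Z8} + {V7, F2, L7, A9, L9}: 50 + 119 = 169
  {V7, Z8} + {F2, L7, A9, L9}: 57 + 119 = 176
  {F2, Z8} + {V7, L7, A9, L9}: 83 + 87 = 170
  … (31 splits in total)
  {V7, F2, Z8, L7, A9} + {L9}: 85 + 46 = 131  ← best
Best: vehicle 1 HQ → V7 → L7 → F2 → Z8 → A9 → HQ = 85; vehicle 2 HQ → L9 → HQ = 46; combined 131.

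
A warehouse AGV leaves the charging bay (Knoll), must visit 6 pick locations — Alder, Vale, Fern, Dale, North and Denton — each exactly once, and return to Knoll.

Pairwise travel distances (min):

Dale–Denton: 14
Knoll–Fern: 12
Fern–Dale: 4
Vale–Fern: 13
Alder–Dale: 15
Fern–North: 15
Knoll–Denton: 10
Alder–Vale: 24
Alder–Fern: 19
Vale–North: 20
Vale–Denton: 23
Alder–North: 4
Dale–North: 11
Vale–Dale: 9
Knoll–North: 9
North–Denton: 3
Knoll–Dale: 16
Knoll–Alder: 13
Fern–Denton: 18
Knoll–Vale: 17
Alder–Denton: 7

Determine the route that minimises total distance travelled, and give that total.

There are 360 distinct closed tours to check (reversals are equivalent).
Knoll-Alder-Vale-Fern-Dale-North-Denton-Knoll: 13+24+13+4+11+3+10 = 78
Knoll-Alder-Vale-Fern-Dale-Denton-North-Knoll: 13+24+13+4+14+3+9 = 80
Knoll-Alder-Vale-Fern-North-Dale-Denton-Knoll: 13+24+13+15+11+14+10 = 100
Knoll-Alder-Vale-Fern-North-Denton-Dale-Knoll: 13+24+13+15+3+14+16 = 98
Knoll-Alder-Vale-Fern-Denton-Dale-North-Knoll: 13+24+13+18+14+11+9 = 102
Knoll-Alder-Vale-Fern-Denton-North-Dale-Knoll: 13+24+13+18+3+11+16 = 98
Knoll-Alder-Vale-Dale-Fern-North-Denton-Knoll: 13+24+9+4+15+3+10 = 78
Knoll-Alder-Vale-Dale-Fern-Denton-North-Knoll: 13+24+9+4+18+3+9 = 80
… (352 more)
Knoll-Vale-Fern-Dale-Alder-North-Denton-Knoll: 17+13+4+15+4+3+10 = 66  ← best
The minimum is 66.
One optimal route: Knoll → Vale → Fern → Dale → Alder → North → Denton → Knoll (or its reverse).

Shortest round trip = 66 min.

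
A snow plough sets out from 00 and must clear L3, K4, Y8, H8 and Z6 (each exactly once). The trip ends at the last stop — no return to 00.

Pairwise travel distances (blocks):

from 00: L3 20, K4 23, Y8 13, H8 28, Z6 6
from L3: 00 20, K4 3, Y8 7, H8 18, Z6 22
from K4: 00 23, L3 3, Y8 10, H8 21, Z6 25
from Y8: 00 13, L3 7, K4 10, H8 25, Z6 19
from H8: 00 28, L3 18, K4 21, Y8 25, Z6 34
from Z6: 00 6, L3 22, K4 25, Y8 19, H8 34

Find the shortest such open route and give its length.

There are 5! = 120 possible orderings.
00→L3→K4→Y8→H8→Z6: 20+3+10+25+34 = 92
00→L3→K4→Y8→Z6→H8: 20+3+10+19+34 = 86
00→L3→K4→H8→Y8→Z6: 20+3+21+25+19 = 88
00→L3→K4→H8→Z6→Y8: 20+3+21+34+19 = 97
00→L3→K4→Z6→Y8→H8: 20+3+25+19+25 = 92
00→L3→K4→Z6→H8→Y8: 20+3+25+34+25 = 107
00→L3→Y8→K4→H8→Z6: 20+7+10+21+34 = 92
00→L3→Y8→K4→Z6→H8: 20+7+10+25+34 = 96
00→L3→Y8→H8→K4→Z6: 20+7+25+21+25 = 98
00→L3→Y8→H8→Z6→K4: 20+7+25+34+25 = 111
00→L3→Y8→Z6→K4→H8: 20+7+19+25+21 = 92
00→L3→Y8→Z6→H8→K4: 20+7+19+34+21 = 101
00→L3→H8→K4→Y8→Z6: 20+18+21+10+19 = 88
00→L3→H8→K4→Z6→Y8: 20+18+21+25+19 = 103
… (106 more)
00→Z6→Y8→L3→K4→H8: 6+19+7+3+21 = 56  ← best
The minimum is 56.
One shortest path: 00 → Z6 → Y8 → L3 → K4 → H8.

Minimum one-way distance = 56 blocks.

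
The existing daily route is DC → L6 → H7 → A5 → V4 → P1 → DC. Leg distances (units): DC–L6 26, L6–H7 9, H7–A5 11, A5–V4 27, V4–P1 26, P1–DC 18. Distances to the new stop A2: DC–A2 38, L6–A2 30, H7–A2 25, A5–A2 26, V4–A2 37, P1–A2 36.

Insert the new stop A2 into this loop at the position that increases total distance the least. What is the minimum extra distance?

Adding 36 by placing A2 on the A5–V4 leg.

Insertion cost between consecutive stops i–j is d(i,A2) + d(A2,j) − d(i,j):
  between DC and L6: 38 + 30 − 26 = 42
  between L6 and H7: 30 + 25 − 9 = 46
  between H7 and A5: 25 + 26 − 11 = 40
  between A5 and V4: 26 + 37 − 27 = 36
  between V4 and P1: 37 + 36 − 26 = 47
  between P1 and DC: 36 + 38 − 18 = 56
Cheapest insertion is between A5 and V4, adding 36.
New total = 117 + 36 = 153.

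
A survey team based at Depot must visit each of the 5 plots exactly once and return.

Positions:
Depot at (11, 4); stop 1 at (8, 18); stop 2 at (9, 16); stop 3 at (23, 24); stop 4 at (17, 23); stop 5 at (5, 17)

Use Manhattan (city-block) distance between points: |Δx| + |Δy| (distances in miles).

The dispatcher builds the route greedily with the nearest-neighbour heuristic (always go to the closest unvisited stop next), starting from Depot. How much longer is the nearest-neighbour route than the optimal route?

From Depot: stop 2=14, stop 1=17, stop 5=19, stop 4=25, stop 3=32 → choose stop 2 (14).
From stop 2: stop 1=3, stop 5=5, stop 4=15, stop 3=22 → choose stop 1 (3).
From stop 1: stop 5=4, stop 4=14, stop 3=21 → choose stop 5 (4).
From stop 5: stop 4=18, stop 3=25 → choose stop 4 (18).
From stop 4: stop 3=7 → choose stop 3 (7).
NN route Depot → stop 2 → stop 1 → stop 5 → stop 4 → stop 3 → Depot costs 78.
Optimal: Depot → stop 2 → stop 5 → stop 1 → stop 3 → stop 4 → Depot costs 76 (by enumerating all 60 distinct tours).
Excess = 78 − 76 = 2.

2 miles longer than the optimal tour.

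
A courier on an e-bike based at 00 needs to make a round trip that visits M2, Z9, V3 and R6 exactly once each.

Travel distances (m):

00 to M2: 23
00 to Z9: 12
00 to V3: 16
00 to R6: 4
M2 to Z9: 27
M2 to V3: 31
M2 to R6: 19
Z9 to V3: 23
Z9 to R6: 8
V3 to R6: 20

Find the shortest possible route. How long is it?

With 4 stops there are 4!/2 = 12 distinct round trips (a route and its reverse cost the same).
00 - M2 - Z9 - V3 - R6 - 00: 23+27+23+20+4 = 97
00 - M2 - Z9 - R6 - V3 - 00: 23+27+8+20+16 = 94
00 - M2 - V3 - Z9 - R6 - 00: 23+31+23+8+4 = 89
00 - M2 - V3 - R6 - Z9 - 00: 23+31+20+8+12 = 94
00 - M2 - R6 - Z9 - V3 - 00: 23+19+8+23+16 = 89
00 - M2 - R6 - V3 - Z9 - 00: 23+19+20+23+12 = 97
00 - Z9 - M2 - V3 - R6 - 00: 12+27+31+20+4 = 94
00 - Z9 - M2 - R6 - V3 - 00: 12+27+19+20+16 = 94
00 - Z9 - V3 - M2 - R6 - 00: 12+23+31+19+4 = 89
00 - Z9 - R6 - M2 - V3 - 00: 12+8+19+31+16 = 86
00 - V3 - M2 - Z9 - R6 - 00: 16+31+27+8+4 = 86
00 - V3 - Z9 - M2 - R6 - 00: 16+23+27+19+4 = 89
The minimum is 86.
One optimal route: 00 → Z9 → R6 → M2 → V3 → 00 (or its reverse).

86 m — the shortest possible round trip.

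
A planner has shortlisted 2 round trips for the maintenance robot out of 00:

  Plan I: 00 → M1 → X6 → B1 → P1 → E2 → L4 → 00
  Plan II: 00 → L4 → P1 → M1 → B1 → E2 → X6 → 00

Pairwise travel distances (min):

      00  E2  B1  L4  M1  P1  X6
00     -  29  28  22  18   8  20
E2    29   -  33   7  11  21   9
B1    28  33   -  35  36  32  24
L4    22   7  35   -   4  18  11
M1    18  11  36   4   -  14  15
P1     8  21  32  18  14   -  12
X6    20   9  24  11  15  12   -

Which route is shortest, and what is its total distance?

Plan I: 18 + 15 + 24 + 32 + 21 + 7 + 22 = 139
Plan II: 22 + 18 + 14 + 36 + 33 + 9 + 20 = 152

139 min — Plan I is the shortest.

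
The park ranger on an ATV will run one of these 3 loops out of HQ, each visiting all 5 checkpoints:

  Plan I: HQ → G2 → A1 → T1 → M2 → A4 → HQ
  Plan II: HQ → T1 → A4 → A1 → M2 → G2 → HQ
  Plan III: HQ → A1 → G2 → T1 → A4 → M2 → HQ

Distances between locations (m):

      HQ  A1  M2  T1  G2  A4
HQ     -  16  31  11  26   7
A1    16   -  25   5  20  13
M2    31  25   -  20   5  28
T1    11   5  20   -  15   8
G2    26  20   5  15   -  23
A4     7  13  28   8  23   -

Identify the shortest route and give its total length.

Shortest is Plan II, total 88 m.

Plan I: 26 + 20 + 5 + 20 + 28 + 7 = 106
Plan II: 11 + 8 + 13 + 25 + 5 + 26 = 88
Plan III: 16 + 20 + 15 + 8 + 28 + 31 = 118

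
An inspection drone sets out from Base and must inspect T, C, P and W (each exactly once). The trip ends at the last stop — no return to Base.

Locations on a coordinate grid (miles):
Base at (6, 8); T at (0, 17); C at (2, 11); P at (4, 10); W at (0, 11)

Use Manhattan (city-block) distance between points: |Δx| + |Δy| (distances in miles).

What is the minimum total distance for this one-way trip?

There are 4! = 24 possible orderings.
Base→T→C→P→W: 15+8+3+5 = 31
Base→T→C→W→P: 15+8+2+5 = 30
Base→T→P→C→W: 15+11+3+2 = 31
Base→T→P→W→C: 15+11+5+2 = 33
Base→T→W→C→P: 15+6+2+3 = 26
Base→T→W→P→C: 15+6+5+3 = 29
Base→C→T→P→W: 7+8+11+5 = 31
Base→C→T→W→P: 7+8+6+5 = 26
Base→C→P→T→W: 7+3+11+6 = 27
Base→C→P→W→T: 7+3+5+6 = 21
Base→C→W→T→P: 7+2+6+11 = 26
Base→C→W→P→T: 7+2+5+11 = 25
Base→P→T→C→W: 4+11+8+2 = 25
Base→P→T→W→C: 4+11+6+2 = 23
… (10 more)
Base→P→C→W→T: 4+3+2+6 = 15  ← best
The minimum is 15.
One shortest path: Base → P → C → W → T.

Minimum one-way distance = 15 miles.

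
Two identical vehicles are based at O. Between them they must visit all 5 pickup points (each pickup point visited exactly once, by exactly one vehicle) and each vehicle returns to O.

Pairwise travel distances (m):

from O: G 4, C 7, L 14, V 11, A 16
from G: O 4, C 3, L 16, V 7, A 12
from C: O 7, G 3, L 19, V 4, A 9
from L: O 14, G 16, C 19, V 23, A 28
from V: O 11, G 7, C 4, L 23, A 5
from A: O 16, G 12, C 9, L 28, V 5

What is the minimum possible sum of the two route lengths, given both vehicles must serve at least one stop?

Minimum combined distance: 60 m.

Try each way of splitting the stops between the two vehicles (each non-empty) and, for each split, find the best tour for each vehicle:
  {G} + {C, L, V, A}: 8 + 58 = 66
  {C} + {G, L, V, A}: 14 + 58 = 72
  {G, C} + {L, V, A}: 14 + 58 = 72
  {L} + {G, C, V, A}: 28 + 32 = 60
  {G, L} + {C, V, A}: 34 + 32 = 66
  {C, L} + {G, V, A}: 40 + 32 = 72
  … (15 splits in total)
Best: vehicle 1 O → L → O = 28; vehicle 2 O → G → C → V → A → O = 32; combined 60.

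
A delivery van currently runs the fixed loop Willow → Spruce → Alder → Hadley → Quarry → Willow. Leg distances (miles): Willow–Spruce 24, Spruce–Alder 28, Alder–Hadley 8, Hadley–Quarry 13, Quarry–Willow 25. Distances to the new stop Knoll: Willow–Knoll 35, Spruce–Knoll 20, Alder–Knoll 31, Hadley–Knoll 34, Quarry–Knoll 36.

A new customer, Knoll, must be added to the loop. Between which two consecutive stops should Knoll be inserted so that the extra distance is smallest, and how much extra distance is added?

+23 miles — insert Knoll between Spruce and Alder.

Insertion cost between consecutive stops i–j is d(i,Knoll) + d(Knoll,j) − d(i,j):
  between Willow and Spruce: 35 + 20 − 24 = 31
  between Spruce and Alder: 20 + 31 − 28 = 23
  between Alder and Hadley: 31 + 34 − 8 = 57
  between Hadley and Quarry: 34 + 36 − 13 = 57
  between Quarry and Willow: 36 + 35 − 25 = 46
Cheapest insertion is between Spruce and Alder, adding 23.
New total = 98 + 23 = 121.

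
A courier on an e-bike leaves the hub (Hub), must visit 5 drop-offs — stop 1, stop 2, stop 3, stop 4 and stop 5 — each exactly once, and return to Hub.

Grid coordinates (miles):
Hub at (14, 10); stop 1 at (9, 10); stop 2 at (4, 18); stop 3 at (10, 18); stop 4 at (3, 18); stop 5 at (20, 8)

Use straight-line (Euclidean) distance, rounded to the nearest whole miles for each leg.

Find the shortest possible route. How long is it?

Minimum total distance: 42 miles.

With 5 stops there are 5!/2 = 60 distinct round trips (a route and its reverse cost the same).
Hub - stop 1 - stop 2 - stop 3 - stop 4 - stop 5 - Hub: 5+9+6+7+20+6 = 53
Hub - stop 1 - stop 2 - stop 3 - stop 5 - stop 4 - Hub: 5+9+6+14+20+14 = 68
Hub - stop 1 - stop 2 - stop 4 - stop 3 - stop 5 - Hub: 5+9+1+7+14+6 = 42
Hub - stop 1 - stop 2 - stop 4 - stop 5 - stop 3 - Hub: 5+9+1+20+14+9 = 58
Hub - stop 1 - stop 2 - stop 5 - stop 3 - stop 4 - Hub: 5+9+19+14+7+14 = 68
Hub - stop 1 - stop 2 - stop 5 - stop 4 - stop 3 - Hub: 5+9+19+20+7+9 = 69
Hub - stop 1 - stop 3 - stop 2 - stop 4 - stop 5 - Hub: 5+8+6+1+20+6 = 46
Hub - stop 1 - stop 3 - stop 2 - stop 5 - stop 4 - Hub: 5+8+6+19+20+14 = 72
Hub - stop 1 - stop 3 - stop 4 - stop 2 - stop 5 - Hub: 5+8+7+1+19+6 = 46
Hub - stop 1 - stop 3 - stop 4 - stop 5 - stop 2 - Hub: 5+8+7+20+19+13 = 72
Hub - stop 1 - stop 3 - stop 5 - stop 2 - stop 4 - Hub: 5+8+14+19+1+14 = 61
Hub - stop 1 - stop 3 - stop 5 - stop 4 - stop 2 - Hub: 5+8+14+20+1+13 = 61
Hub - stop 1 - stop 4 - stop 2 - stop 3 - stop 5 - Hub: 5+10+1+6+14+6 = 42
Hub - stop 1 - stop 4 - stop 2 - stop 5 - stop 3 - Hub: 5+10+1+19+14+9 = 58
… (46 more)
The minimum is 42.
One optimal route: Hub → stop 1 → stop 2 → stop 4 → stop 3 → stop 5 → Hub (or its reverse).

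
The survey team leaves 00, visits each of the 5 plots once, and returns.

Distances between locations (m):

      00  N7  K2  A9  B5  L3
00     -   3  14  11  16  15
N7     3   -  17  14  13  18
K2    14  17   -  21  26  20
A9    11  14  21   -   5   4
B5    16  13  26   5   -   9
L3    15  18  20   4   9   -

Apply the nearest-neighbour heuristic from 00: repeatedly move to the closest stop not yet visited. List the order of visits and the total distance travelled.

59 m along 00 → N7 → B5 → A9 → L3 → K2 → 00.

From 00: distances to unvisited — N7=3, A9=11, K2=14, L3=15, B5=16. Nearest is N7 (3).
From N7: distances to unvisited — B5=13, A9=14, K2=17, L3=18. Nearest is B5 (13).
From B5: distances to unvisited — A9=5, L3=9, K2=26. Nearest is A9 (5).
From A9: distances to unvisited — L3=4, K2=21. Nearest is L3 (4).
From L3: distances to unvisited — K2=20. Nearest is K2 (20).
Return K2→00: 14.
Total = 3 + 13 + 5 + 4 + 20 + 14 = 59.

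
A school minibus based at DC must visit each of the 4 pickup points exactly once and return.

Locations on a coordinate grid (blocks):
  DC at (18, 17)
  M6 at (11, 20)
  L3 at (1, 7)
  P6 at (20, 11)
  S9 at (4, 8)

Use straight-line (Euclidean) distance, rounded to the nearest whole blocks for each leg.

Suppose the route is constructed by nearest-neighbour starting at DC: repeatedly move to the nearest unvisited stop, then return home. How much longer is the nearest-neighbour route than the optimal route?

The nearest-neighbour route is 7 blocks longer than optimal.

From DC: P6=6, M6=8, S9=17, L3=20 → choose P6 (6).
From P6: M6=13, S9=16, L3=19 → choose M6 (13).
From M6: S9=14, L3=16 → choose S9 (14).
From S9: L3=3 → choose L3 (3).
NN route DC → P6 → M6 → S9 → L3 → DC costs 56.
Optimal: DC → M6 → L3 → S9 → P6 → DC costs 49 (by enumerating all 12 distinct tours).
Excess = 56 − 49 = 7.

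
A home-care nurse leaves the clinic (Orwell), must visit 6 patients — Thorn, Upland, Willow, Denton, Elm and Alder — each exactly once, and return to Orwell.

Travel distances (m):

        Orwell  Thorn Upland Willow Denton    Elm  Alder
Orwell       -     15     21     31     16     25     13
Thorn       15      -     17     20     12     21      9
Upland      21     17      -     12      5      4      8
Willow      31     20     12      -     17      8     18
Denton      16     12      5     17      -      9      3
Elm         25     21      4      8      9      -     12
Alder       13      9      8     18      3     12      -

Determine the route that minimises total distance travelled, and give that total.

With 6 stops there are 6!/2 = 360 distinct round trips (a route and its reverse cost the same).
Orwell - Thorn - Upland - Willow - Denton - Elm - Alder - Orwell: 15+17+12+17+9+12+13 = 95
Orwell - Thorn - Upland - Willow - Denton - Alder - Elm - Orwell: 15+17+12+17+3+12+25 = 101
Orwell - Thorn - Upland - Willow - Elm - Denton - Alder - Orwell: 15+17+12+8+9+3+13 = 77
Orwell - Thorn - Upland - Willow - Elm - Alder - Denton - Orwell: 15+17+12+8+12+3+16 = 83
Orwell - Thorn - Upland - Willow - Alder - Denton - Elm - Orwell: 15+17+12+18+3+9+25 = 99
Orwell - Thorn - Upland - Willow - Alder - Elm - Denton - Orwell: 15+17+12+18+12+9+16 = 99
Orwell - Thorn - Upland - Denton - Willow - Elm - Alder - Orwell: 15+17+5+17+8+12+13 = 87
Orwell - Thorn - Upland - Denton - Willow - Alder - Elm - Orwell: 15+17+5+17+18+12+25 = 109
… (352 more)
Orwell - Thorn - Willow - Elm - Upland - Denton - Alder - Orwell: 15+20+8+4+5+3+13 = 68  ← best
The minimum is 68.
One optimal route: Orwell → Thorn → Willow → Elm → Upland → Denton → Alder → Orwell (or its reverse).

Minimum total distance: 68 m.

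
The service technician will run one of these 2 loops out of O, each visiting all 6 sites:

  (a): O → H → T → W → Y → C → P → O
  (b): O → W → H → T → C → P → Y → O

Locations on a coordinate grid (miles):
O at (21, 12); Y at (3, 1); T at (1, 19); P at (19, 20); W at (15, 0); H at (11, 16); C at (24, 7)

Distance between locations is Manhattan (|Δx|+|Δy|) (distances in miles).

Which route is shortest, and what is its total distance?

128 miles — (a) is the shortest.

(a): 14 + 13 + 33 + 13 + 27 + 18 + 10 = 128
(b): 18 + 20 + 13 + 35 + 18 + 35 + 29 = 168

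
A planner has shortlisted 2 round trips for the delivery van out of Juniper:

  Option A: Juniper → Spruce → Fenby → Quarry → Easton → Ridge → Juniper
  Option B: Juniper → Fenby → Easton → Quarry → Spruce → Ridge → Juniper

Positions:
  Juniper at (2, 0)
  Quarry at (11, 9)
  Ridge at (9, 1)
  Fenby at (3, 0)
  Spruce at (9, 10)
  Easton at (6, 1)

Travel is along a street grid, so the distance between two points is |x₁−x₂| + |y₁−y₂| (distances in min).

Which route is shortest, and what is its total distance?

38 min — Option B is the shortest.

Option A: 17 + 16 + 17 + 13 + 3 + 8 = 74
Option B: 1 + 4 + 13 + 3 + 9 + 8 = 38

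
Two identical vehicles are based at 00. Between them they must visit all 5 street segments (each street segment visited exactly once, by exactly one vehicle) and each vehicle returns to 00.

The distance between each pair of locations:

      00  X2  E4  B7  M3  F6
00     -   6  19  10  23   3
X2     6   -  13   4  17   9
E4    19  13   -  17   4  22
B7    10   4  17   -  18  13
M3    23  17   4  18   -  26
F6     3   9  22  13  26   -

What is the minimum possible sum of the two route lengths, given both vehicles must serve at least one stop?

Try each way of splitting the stops between the two vehicles (each non-empty) and, for each split, find the best tour for each vehicle:
  {X2} + {E4, B7, M3, F6}: 12 + 57 = 69
  {E4} + {X2, B7, M3, F6}: 38 + 57 = 95
  {X2, E4} + {B7, M3, F6}: 38 + 57 = 95
  {B7} + {X2, E4, M3, F6}: 20 + 52 = 72
  {X2, B7} + {E4, M3, F6}: 20 + 52 = 72
  {E4, B7} + {X2, M3, F6}: 46 + 52 = 98
  … (15 splits in total)
  {X2, E4, B7, M3} + {F6}: 51 + 6 = 57  ← best
Best: vehicle 1 00 → X2 → E4 → M3 → B7 → 00 = 51; vehicle 2 00 → F6 → 00 = 6; combined 57.

Minimum combined distance: 57.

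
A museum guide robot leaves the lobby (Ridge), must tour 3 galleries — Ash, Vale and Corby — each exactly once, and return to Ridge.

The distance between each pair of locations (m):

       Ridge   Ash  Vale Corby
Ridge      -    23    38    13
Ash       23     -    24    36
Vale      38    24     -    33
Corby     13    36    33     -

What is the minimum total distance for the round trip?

Minimum total distance: 93 m.

There are 3 distinct closed tours to check (reversals are equivalent).
Ridge → Ash → Vale → Corby → Ridge: 23+24+33+13 = 93
Ridge → Ash → Corby → Vale → Ridge: 23+36+33+38 = 130
Ridge → Vale → Ash → Corby → Ridge: 38+24+36+13 = 111
The minimum is 93.
One optimal route: Ridge → Ash → Vale → Corby → Ridge (or its reverse).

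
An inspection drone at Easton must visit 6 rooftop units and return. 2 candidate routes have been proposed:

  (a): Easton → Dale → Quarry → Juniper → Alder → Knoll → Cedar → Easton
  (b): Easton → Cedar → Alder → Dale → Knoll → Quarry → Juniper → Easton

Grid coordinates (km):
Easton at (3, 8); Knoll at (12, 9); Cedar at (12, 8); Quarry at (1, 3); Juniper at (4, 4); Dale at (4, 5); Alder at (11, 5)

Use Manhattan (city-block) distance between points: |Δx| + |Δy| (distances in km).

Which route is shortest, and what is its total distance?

(a): 4 + 5 + 4 + 8 + 5 + 1 + 9 = 36
(b): 9 + 4 + 7 + 12 + 17 + 4 + 5 = 58

36 km — (a) is the shortest.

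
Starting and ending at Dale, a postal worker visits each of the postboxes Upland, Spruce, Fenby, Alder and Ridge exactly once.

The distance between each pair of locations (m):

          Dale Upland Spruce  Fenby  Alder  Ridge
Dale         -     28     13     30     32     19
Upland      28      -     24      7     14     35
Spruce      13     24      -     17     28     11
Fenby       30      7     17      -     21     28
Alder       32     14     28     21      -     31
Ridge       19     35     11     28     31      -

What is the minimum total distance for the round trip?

There are 60 distinct closed tours to check (reversals are equivalent).
Dale → Upland → Spruce → Fenby → Alder → Ridge → Dale: 28+24+17+21+31+19 = 140
Dale → Upland → Spruce → Fenby → Ridge → Alder → Dale: 28+24+17+28+31+32 = 160
Dale → Upland → Spruce → Alder → Fenby → Ridge → Dale: 28+24+28+21+28+19 = 148
Dale → Upland → Spruce → Alder → Ridge → Fenby → Dale: 28+24+28+31+28+30 = 169
Dale → Upland → Spruce → Ridge → Fenby → Alder → Dale: 28+24+11+28+21+32 = 144
Dale → Upland → Spruce → Ridge → Alder → Fenby → Dale: 28+24+11+31+21+30 = 145
Dale → Upland → Fenby → Spruce → Alder → Ridge → Dale: 28+7+17+28+31+19 = 130
Dale → Upland → Fenby → Spruce → Ridge → Alder → Dale: 28+7+17+11+31+32 = 126
Dale → Upland → Fenby → Alder → Spruce → Ridge → Dale: 28+7+21+28+11+19 = 114
Dale → Upland → Fenby → Alder → Ridge → Spruce → Dale: 28+7+21+31+11+13 = 111
Dale → Upland → Fenby → Ridge → Spruce → Alder → Dale: 28+7+28+11+28+32 = 134
Dale → Upland → Fenby → Ridge → Alder → Spruce → Dale: 28+7+28+31+28+13 = 135
Dale → Upland → Alder → Spruce → Fenby → Ridge → Dale: 28+14+28+17+28+19 = 134
Dale → Upland → Alder → Spruce → Ridge → Fenby → Dale: 28+14+28+11+28+30 = 139
… (46 more)
Dale → Alder → Upland → Fenby → Spruce → Ridge → Dale: 32+14+7+17+11+19 = 100  ← best
The minimum is 100.
One optimal route: Dale → Alder → Upland → Fenby → Spruce → Ridge → Dale (or its reverse).

Shortest round trip = 100 m.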